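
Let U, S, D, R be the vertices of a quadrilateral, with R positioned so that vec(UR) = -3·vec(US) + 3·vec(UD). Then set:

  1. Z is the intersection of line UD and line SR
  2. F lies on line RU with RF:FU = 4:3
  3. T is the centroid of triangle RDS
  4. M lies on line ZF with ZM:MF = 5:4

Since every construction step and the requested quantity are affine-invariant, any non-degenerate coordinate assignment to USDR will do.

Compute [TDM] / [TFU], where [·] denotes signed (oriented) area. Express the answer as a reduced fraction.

Assign U = (0, 0), S = (1, 0), D = (0, 1), R = (-3, 3) — the answer is frame-independent, so this choice is without loss of generality.
1. Z is the intersection of line UD and line SR ⇒ Z = (0, 3/4)
2. F lies on line RU with RF:FU = 4:3 ⇒ F = (-9/7, 9/7)
3. T is the centroid of triangle RDS ⇒ T = (-2/3, 4/3)
4. M lies on line ZF with ZM:MF = 5:4 ⇒ M = (-5/7, 22/21)
2·[TDM] = -13/63, 2·[TFU] = 6/7
[TDM]:[TFU] = -13/63:6/7 = -13/54

[TDM]:[TFU] = -13/54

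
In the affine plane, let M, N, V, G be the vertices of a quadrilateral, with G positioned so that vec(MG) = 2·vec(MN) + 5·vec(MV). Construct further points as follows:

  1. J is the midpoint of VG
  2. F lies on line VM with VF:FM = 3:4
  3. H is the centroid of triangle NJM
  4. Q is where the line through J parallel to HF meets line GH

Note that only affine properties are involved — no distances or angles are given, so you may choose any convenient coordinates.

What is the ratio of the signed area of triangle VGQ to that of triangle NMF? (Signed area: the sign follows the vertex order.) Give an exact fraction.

[VGQ]:[NMF] = 133/66

Set M = (0, 0), N = (1, 0), V = (0, 1), G = (2, 5); any affine frame gives the same invariant.
1. J is the midpoint of VG ⇒ J = (1, 3)
2. F lies on line VM with VF:FM = 3:4 ⇒ F = (0, 4/7)
3. H is the centroid of triangle NJM ⇒ H = (2/3, 1)
4. Q is where the line through J parallel to HF meets line GH ⇒ Q = (47/33, 36/11)
2·[VGQ] = -38/33, 2·[NMF] = -4/7
[VGQ]:[NMF] = -38/33:-4/7 = 133/66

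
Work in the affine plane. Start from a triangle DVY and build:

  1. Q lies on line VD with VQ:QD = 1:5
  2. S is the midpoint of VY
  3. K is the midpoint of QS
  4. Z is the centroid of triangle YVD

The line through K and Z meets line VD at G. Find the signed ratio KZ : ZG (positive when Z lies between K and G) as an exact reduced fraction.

Assign D = (0, 0), V = (1, 0), Y = (0, 1) — the answer is frame-independent, so this choice is without loss of generality.
1. Q lies on line VD with VQ:QD = 1:5 ⇒ Q = (5/6, 0)
2. S is the midpoint of VY ⇒ S = (1/2, 1/2)
3. K is the midpoint of QS ⇒ K = (2/3, 1/4)
4. Z is the centroid of triangle YVD ⇒ Z = (1/3, 1/3)
line KZ meets VD at G = (5/3, 0)
Z = K + t·(G−K) with t = -1/3, so KZ:ZG = -1/3:4/3

KZ:ZG = -1/4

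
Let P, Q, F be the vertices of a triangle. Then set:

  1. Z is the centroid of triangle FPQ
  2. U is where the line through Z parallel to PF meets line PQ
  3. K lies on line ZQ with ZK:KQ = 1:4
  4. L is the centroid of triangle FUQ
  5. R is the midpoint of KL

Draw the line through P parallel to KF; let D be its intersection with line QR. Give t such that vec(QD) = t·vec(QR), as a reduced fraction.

t = 99/35

Assign P = (0, 0), Q = (1, 0), F = (0, 1) — the answer is frame-independent, so this choice is without loss of generality.
1. Z is the centroid of triangle FPQ ⇒ Z = (1/3, 1/3)
2. U is where the line through Z parallel to PF meets line PQ ⇒ U = (1/3, 0)
3. K lies on line ZQ with ZK:KQ = 1:4 ⇒ K = (7/15, 4/15)
4. L is the centroid of triangle FUQ ⇒ L = (4/9, 1/3)
5. R is the midpoint of KL ⇒ R = (41/90, 3/10)
through P parallel to KF: direction (-7/15, 11/15); meets QR at D = (-27/50, 297/350)
D = Q + t·(R−Q) with t = 99/35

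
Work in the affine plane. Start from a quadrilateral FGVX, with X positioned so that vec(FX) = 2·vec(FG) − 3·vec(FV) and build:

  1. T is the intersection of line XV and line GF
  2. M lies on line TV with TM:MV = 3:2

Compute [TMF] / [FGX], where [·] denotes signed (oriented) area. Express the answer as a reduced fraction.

[TMF]:[FGX] = -1/10

Work in coordinates with F = (0, 0), G = (1, 0), V = (0, 1), X = (2, -3).
1. T is the intersection of line XV and line GF ⇒ T = (1/2, 0)
2. M lies on line TV with TM:MV = 3:2 ⇒ M = (1/5, 3/5)
2·[TMF] = 3/10, 2·[FGX] = -3
[TMF]:[FGX] = 3/10:-3 = -1/10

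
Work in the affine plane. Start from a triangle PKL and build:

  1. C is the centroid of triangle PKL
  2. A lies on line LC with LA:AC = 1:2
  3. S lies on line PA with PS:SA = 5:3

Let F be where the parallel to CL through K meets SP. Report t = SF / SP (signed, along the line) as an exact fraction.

Work in coordinates with P = (0, 0), K = (1, 0), L = (0, 1).
1. C is the centroid of triangle PKL ⇒ C = (1/3, 1/3)
2. A lies on line LC with LA:AC = 1:2 ⇒ A = (1/9, 7/9)
3. S lies on line PA with PS:SA = 5:3 ⇒ S = (5/72, 35/72)
through K parallel to CL: direction (-1/3, 2/3); meets SP at F = (2/9, 14/9)
F = S + t·(P−S) with t = -11/5

t = -11/5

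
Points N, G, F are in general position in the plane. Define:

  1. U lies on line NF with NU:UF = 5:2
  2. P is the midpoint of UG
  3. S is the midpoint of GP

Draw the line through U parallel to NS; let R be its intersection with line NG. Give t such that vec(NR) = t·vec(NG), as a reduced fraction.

t = -3

Choose coordinates N = (0, 0), G = (1, 0), F = (0, 1).
1. U lies on line NF with NU:UF = 5:2 ⇒ U = (0, 5/7)
2. P is the midpoint of UG ⇒ P = (1/2, 5/14)
3. S is the midpoint of GP ⇒ S = (3/4, 5/28)
through U parallel to NS: direction (3/4, 5/28); meets NG at R = (-3, 0)
R = N + t·(G−N) with t = -3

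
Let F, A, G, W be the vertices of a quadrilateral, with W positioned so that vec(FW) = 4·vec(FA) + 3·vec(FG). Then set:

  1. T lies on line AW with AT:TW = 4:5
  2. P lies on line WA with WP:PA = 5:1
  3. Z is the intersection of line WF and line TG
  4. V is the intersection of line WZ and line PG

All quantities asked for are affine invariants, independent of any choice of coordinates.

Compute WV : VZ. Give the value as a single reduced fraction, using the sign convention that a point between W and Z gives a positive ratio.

WV:VZ = -17/4

Assign F = (0, 0), A = (1, 0), G = (0, 1), W = (4, 3) — the answer is frame-independent, so this choice is without loss of generality.
1. T lies on line AW with AT:TW = 4:5 ⇒ T = (7/3, 4/3)
2. P lies on line WA with WP:PA = 5:1 ⇒ P = (3/2, 1/2)
3. Z is the intersection of line WF and line TG ⇒ Z = (28/17, 21/17)
4. V is the intersection of line WZ and line PG ⇒ V = (12/13, 9/13)
V = W + t·(Z−W) with t = 17/13, so WV:VZ = t:(1−t) = 17/13:-4/13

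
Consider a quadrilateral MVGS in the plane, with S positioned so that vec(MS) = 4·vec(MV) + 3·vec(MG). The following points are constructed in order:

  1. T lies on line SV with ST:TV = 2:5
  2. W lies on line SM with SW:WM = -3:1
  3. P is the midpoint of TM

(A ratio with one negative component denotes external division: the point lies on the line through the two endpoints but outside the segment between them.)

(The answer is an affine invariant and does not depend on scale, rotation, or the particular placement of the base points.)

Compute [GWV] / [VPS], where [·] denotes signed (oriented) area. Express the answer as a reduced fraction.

[GWV]:[VPS] = -3

Set M = (0, 0), V = (1, 0), G = (0, 1), S = (4, 3); any affine frame gives the same invariant.
1. T lies on line SV with ST:TV = 2:5 ⇒ T = (22/7, 15/7)
2. W lies on line SM with SW:WM = -3:1 ⇒ W = (-2, -3/2)
3. P is the midpoint of TM ⇒ P = (11/7, 15/14)
2·[GWV] = 9/2, 2·[VPS] = -3/2
[GWV]:[VPS] = 9/2:-3/2 = -3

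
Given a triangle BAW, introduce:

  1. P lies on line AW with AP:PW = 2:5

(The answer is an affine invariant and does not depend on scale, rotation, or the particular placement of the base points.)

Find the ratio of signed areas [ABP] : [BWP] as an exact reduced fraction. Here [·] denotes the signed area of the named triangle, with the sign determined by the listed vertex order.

Set B = (0, 0), A = (1, 0), W = (0, 1); any affine frame gives the same invariant.
1. P lies on line AW with AP:PW = 2:5 ⇒ P = (5/7, 2/7)
2·[ABP] = -2/7, 2·[BWP] = -5/7
[ABP]:[BWP] = -2/7:-5/7 = 2/5

[ABP]:[BWP] = 2/5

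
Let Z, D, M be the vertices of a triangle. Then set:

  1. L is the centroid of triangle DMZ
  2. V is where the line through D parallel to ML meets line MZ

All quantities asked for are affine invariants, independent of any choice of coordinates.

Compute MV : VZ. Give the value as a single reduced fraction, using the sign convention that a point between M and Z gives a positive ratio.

MV:VZ = -1/2

Assign Z = (0, 0), D = (1, 0), M = (0, 1) — the answer is frame-independent, so this choice is without loss of generality.
1. L is the centroid of triangle DMZ ⇒ L = (1/3, 1/3)
2. V is where the line through D parallel to ML meets line MZ ⇒ V = (0, 2)
V = M + t·(Z−M) with t = -1, so MV:VZ = t:(1−t) = -1:2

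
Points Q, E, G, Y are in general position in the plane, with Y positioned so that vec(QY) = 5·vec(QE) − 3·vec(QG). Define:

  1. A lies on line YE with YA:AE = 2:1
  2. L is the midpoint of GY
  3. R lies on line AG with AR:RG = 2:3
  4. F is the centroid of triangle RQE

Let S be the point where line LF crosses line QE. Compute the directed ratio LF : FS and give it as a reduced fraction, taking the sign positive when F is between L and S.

Assign Q = (0, 0), E = (1, 0), G = (0, 1), Y = (5, -3) — the answer is frame-independent, so this choice is without loss of generality.
1. A lies on line YE with YA:AE = 2:1 ⇒ A = (7/3, -1)
2. L is the midpoint of GY ⇒ L = (5/2, -1)
3. R lies on line AG with AR:RG = 2:3 ⇒ R = (7/5, -1/5)
4. F is the centroid of triangle RQE ⇒ F = (4/5, -1/15)
line LF meets QE at S = (19/28, 0)
F = L + t·(S−L) with t = 14/15, so LF:FS = 14/15:1/15

LF:FS = 14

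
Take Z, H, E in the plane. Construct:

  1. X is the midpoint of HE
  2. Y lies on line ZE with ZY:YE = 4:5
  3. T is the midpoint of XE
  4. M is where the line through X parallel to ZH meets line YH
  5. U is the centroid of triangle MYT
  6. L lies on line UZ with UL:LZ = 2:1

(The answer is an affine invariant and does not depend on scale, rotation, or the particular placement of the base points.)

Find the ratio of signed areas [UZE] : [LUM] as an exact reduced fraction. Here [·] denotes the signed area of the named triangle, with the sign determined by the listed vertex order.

[UZE]:[LUM] = -54/79

Assign Z = (0, 0), H = (1, 0), E = (0, 1) — the answer is frame-independent, so this choice is without loss of generality.
1. X is the midpoint of HE ⇒ X = (1/2, 1/2)
2. Y lies on line ZE with ZY:YE = 4:5 ⇒ Y = (0, 4/9)
3. T is the midpoint of XE ⇒ T = (1/4, 3/4)
4. M is where the line through X parallel to ZH meets line YH ⇒ M = (-1/8, 1/2)
5. U is the centroid of triangle MYT ⇒ U = (1/24, 61/108)
6. L lies on line UZ with UL:LZ = 2:1 ⇒ L = (1/72, 61/324)
2·[UZE] = -1/24, 2·[LUM] = 79/1296
[UZE]:[LUM] = -1/24:79/1296 = -54/79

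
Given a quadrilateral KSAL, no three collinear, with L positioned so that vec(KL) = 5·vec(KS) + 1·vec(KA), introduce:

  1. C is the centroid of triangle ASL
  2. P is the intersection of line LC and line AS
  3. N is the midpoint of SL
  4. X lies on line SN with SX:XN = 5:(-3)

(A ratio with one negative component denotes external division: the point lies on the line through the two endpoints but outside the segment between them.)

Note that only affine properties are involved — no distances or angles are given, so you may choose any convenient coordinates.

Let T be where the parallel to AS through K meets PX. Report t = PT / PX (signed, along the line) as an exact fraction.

Work in coordinates with K = (0, 0), S = (1, 0), A = (0, 1), L = (5, 1).
1. C is the centroid of triangle ASL ⇒ C = (2, 2/3)
2. P is the intersection of line LC and line AS ⇒ P = (1/2, 1/2)
3. N is the midpoint of SL ⇒ N = (3, 1/2)
4. X lies on line SN with SX:XN = 5:(-3) ⇒ X = (6, 5/4)
through K parallel to AS: direction (1, -1); meets PX at T = (-19/50, 19/50)
T = P + t·(X−P) with t = -4/25

t = -4/25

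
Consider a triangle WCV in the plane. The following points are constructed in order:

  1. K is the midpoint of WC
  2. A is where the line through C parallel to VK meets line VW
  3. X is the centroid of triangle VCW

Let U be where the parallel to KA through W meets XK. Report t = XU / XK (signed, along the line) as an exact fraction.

t = -5

Set W = (0, 0), C = (1, 0), V = (0, 1); any affine frame gives the same invariant.
1. K is the midpoint of WC ⇒ K = (1/2, 0)
2. A is where the line through C parallel to VK meets line VW ⇒ A = (0, 2)
3. X is the centroid of triangle VCW ⇒ X = (1/3, 1/3)
through W parallel to KA: direction (-1/2, 2); meets XK at U = (-1/2, 2)
U = X + t·(K−X) with t = -5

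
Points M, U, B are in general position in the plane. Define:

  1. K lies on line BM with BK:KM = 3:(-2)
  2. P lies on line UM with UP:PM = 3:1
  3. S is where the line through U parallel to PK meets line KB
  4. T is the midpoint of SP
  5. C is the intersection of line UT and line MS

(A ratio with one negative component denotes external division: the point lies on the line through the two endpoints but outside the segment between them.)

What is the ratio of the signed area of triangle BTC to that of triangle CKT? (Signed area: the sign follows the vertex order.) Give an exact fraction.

[BTC]:[CKT] = 13/6

Choose coordinates M = (0, 0), U = (1, 0), B = (0, 1).
1. K lies on line BM with BK:KM = 3:(-2) ⇒ K = (0, -2)
2. P lies on line UM with UP:PM = 3:1 ⇒ P = (1/4, 0)
3. S is where the line through U parallel to PK meets line KB ⇒ S = (0, -8)
4. T is the midpoint of SP ⇒ T = (1/8, -4)
5. C is the intersection of line UT and line MS ⇒ C = (0, -32/7)
2·[BTC] = -39/56, 2·[CKT] = -9/28
[BTC]:[CKT] = -39/56:-9/28 = 13/6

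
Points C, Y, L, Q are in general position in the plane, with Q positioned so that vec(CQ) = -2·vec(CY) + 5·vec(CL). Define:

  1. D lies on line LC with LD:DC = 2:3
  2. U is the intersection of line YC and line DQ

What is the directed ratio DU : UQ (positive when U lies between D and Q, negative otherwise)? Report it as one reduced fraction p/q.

Set C = (0, 0), Y = (1, 0), L = (0, 1), Q = (-2, 5); any affine frame gives the same invariant.
1. D lies on line LC with LD:DC = 2:3 ⇒ D = (0, 3/5)
2. U is the intersection of line YC and line DQ ⇒ U = (3/11, 0)
U = D + t·(Q−D) with t = -3/22, so DU:UQ = t:(1−t) = -3/22:25/22

DU:UQ = -3/25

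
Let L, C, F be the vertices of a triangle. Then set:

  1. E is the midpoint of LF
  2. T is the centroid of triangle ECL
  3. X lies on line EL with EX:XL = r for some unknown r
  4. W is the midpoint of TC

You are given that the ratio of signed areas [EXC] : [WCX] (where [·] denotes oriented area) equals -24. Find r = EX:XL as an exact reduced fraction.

Choose coordinates L = (0, 0), C = (1, 0), F = (0, 1).
1. E is the midpoint of LF ⇒ E = (0, 1/2)
2. T is the centroid of triangle ECL ⇒ T = (1/3, 1/6)
3. With EX:XL = r, write λ = r/(r+1) so X = E + λ·(L−E); X is affine-linear in λ
4. W is the midpoint of TC ⇒ W = (2/3, 1/12)
Every point depending on X is an affine combination of X and λ-independent points, so each such coordinate is linear in λ; the λ² term in each signed area is a multiple of (L−E)×(L−E) = 0, so 2·[EXC] and 2·[WCX] are each linear in λ. Evaluating at λ=0 and λ=1:
  2·[EXC] = 1/2·λ,   2·[WCX] = -1/6·λ + 1/12
So [EXC]:[WCX] = (1/2·λ) / (-1/6·λ + 1/12). Setting this equal to -24:
  1/2·λ = -24·(-1/6·λ + 1/12)  ⇒  λ = 4/7
Then r = λ/(1−λ) = (4/7)/(3/7) = 4/3. Check: with r = 4/3, X = (0, 3/14) and [EXC]:[WCX] = -24 as required.

r = 4/3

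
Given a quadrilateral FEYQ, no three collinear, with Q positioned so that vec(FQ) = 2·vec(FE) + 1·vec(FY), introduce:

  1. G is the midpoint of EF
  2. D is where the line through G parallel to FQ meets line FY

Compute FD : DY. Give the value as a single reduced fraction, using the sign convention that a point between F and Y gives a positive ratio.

Set F = (0, 0), E = (1, 0), Y = (0, 1), Q = (2, 1); any affine frame gives the same invariant.
1. G is the midpoint of EF ⇒ G = (1/2, 0)
2. D is where the line through G parallel to FQ meets line FY ⇒ D = (0, -1/4)
D = F + t·(Y−F) with t = -1/4, so FD:DY = t:(1−t) = -1/4:5/4

FD:DY = -1/5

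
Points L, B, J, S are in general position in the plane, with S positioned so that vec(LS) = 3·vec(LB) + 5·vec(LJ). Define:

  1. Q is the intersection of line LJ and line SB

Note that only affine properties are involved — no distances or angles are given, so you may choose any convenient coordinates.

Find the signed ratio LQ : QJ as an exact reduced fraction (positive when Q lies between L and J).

Assign L = (0, 0), B = (1, 0), J = (0, 1), S = (3, 5) — the answer is frame-independent, so this choice is without loss of generality.
1. Q is the intersection of line LJ and line SB ⇒ Q = (0, -5/2)
Q = L + t·(J−L) with t = -5/2, so LQ:QJ = t:(1−t) = -5/2:7/2

LQ:QJ = -5/7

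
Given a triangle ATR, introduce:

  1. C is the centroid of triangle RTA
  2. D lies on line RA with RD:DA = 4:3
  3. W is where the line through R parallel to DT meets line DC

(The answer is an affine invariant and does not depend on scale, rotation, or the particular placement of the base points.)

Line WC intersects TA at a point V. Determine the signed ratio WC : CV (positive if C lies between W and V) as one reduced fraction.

Work in coordinates with A = (0, 0), T = (1, 0), R = (0, 1).
1. C is the centroid of triangle RTA ⇒ C = (1/3, 1/3)
2. D lies on line RA with RD:DA = 4:3 ⇒ D = (0, 3/7)
3. W is where the line through R parallel to DT meets line DC ⇒ W = (4, -5/7)
line WC meets TA at V = (3/2, 0)
C = W + t·(V−W) with t = 22/15, so WC:CV = 22/15:-7/15

WC:CV = -22/7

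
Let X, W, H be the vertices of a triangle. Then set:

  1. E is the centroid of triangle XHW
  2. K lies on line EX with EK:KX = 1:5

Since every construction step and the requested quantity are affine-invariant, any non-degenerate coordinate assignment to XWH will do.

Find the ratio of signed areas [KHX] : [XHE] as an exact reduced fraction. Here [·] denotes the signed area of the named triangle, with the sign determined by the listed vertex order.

[KHX]:[XHE] = -5/6

Set X = (0, 0), W = (1, 0), H = (0, 1); any affine frame gives the same invariant.
1. E is the centroid of triangle XHW ⇒ E = (1/3, 1/3)
2. K lies on line EX with EK:KX = 1:5 ⇒ K = (5/18, 5/18)
2·[KHX] = 5/18, 2·[XHE] = -1/3
[KHX]:[XHE] = 5/18:-1/3 = -5/6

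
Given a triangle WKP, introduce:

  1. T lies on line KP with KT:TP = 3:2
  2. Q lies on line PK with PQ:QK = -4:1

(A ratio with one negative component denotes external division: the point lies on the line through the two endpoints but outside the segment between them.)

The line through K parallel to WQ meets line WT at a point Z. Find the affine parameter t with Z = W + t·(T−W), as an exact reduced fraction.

t = 5/14

Work in coordinates with W = (0, 0), K = (1, 0), P = (0, 1).
1. T lies on line KP with KT:TP = 3:2 ⇒ T = (2/5, 3/5)
2. Q lies on line PK with PQ:QK = -4:1 ⇒ Q = (4/3, -1/3)
through K parallel to WQ: direction (4/3, -1/3); meets WT at Z = (1/7, 3/14)
Z = W + t·(T−W) with t = 5/14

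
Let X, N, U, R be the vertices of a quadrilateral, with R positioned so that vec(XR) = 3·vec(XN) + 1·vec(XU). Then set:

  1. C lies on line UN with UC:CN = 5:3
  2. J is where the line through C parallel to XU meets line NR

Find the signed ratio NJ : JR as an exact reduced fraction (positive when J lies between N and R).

Choose coordinates X = (0, 0), N = (1, 0), U = (0, 1), R = (3, 1).
1. C lies on line UN with UC:CN = 5:3 ⇒ C = (5/8, 3/8)
2. J is where the line through C parallel to XU meets line NR ⇒ J = (5/8, -3/16)
J = N + t·(R−N) with t = -3/16, so NJ:JR = t:(1−t) = -3/16:19/16

NJ:JR = -3/19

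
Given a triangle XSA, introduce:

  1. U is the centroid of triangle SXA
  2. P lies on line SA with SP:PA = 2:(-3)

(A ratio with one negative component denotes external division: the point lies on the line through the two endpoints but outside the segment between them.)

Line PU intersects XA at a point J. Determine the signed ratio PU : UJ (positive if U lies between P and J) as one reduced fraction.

Assign X = (0, 0), S = (1, 0), A = (0, 1) — the answer is frame-independent, so this choice is without loss of generality.
1. U is the centroid of triangle SXA ⇒ U = (1/3, 1/3)
2. P lies on line SA with SP:PA = 2:(-3) ⇒ P = (3, -2)
line PU meets XA at J = (0, 5/8)
U = P + t·(J−P) with t = 8/9, so PU:UJ = 8/9:1/9

PU:UJ = 8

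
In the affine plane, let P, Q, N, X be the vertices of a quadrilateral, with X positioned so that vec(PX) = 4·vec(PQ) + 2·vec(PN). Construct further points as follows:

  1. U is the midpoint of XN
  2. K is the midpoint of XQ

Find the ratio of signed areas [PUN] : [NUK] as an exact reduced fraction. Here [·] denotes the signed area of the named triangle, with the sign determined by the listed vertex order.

Assign P = (0, 0), Q = (1, 0), N = (0, 1), X = (4, 2) — the answer is frame-independent, so this choice is without loss of generality.
1. U is the midpoint of XN ⇒ U = (2, 3/2)
2. K is the midpoint of XQ ⇒ K = (5/2, 1)
2·[PUN] = 2, 2·[NUK] = -5/4
[PUN]:[NUK] = 2:-5/4 = -8/5

[PUN]:[NUK] = -8/5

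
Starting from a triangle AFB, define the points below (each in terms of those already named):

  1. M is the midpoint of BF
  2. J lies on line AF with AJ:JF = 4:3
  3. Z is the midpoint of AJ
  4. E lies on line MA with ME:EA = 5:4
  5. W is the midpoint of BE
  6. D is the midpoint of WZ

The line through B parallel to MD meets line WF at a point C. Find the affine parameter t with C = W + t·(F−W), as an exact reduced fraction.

Work in coordinates with A = (0, 0), F = (1, 0), B = (0, 1).
1. M is the midpoint of BF ⇒ M = (1/2, 1/2)
2. J lies on line AF with AJ:JF = 4:3 ⇒ J = (4/7, 0)
3. Z is the midpoint of AJ ⇒ Z = (2/7, 0)
4. E lies on line MA with ME:EA = 5:4 ⇒ E = (2/9, 2/9)
5. W is the midpoint of BE ⇒ W = (1/9, 11/18)
6. D is the midpoint of WZ ⇒ D = (25/126, 11/36)
through B parallel to MD: direction (-19/63, -7/36); meets WF at C = (-19/81, 275/324)
C = W + t·(F−W) with t = -7/18

t = -7/18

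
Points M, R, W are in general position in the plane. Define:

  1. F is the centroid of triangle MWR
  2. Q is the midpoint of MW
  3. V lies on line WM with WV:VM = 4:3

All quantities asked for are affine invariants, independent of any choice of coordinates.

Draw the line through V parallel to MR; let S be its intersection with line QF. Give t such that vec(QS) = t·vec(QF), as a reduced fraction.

t = 3/7

Work in coordinates with M = (0, 0), R = (1, 0), W = (0, 1).
1. F is the centroid of triangle MWR ⇒ F = (1/3, 1/3)
2. Q is the midpoint of MW ⇒ Q = (0, 1/2)
3. V lies on line WM with WV:VM = 4:3 ⇒ V = (0, 3/7)
through V parallel to MR: direction (1, 0); meets QF at S = (1/7, 3/7)
S = Q + t·(F−Q) with t = 3/7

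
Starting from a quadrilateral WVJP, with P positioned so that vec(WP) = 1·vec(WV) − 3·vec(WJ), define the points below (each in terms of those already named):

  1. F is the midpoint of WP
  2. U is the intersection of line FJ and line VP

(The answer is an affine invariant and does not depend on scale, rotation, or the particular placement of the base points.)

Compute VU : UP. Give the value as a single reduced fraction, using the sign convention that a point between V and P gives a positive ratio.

VU:UP = -4

Set W = (0, 0), V = (1, 0), J = (0, 1), P = (1, -3); any affine frame gives the same invariant.
1. F is the midpoint of WP ⇒ F = (1/2, -3/2)
2. U is the intersection of line FJ and line VP ⇒ U = (1, -4)
U = V + t·(P−V) with t = 4/3, so VU:UP = t:(1−t) = 4/3:-1/3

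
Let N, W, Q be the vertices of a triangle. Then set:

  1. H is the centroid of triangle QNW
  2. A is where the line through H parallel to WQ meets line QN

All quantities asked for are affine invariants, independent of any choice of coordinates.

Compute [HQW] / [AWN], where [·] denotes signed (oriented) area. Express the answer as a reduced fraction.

[HQW]:[AWN] = 1/2

Assign N = (0, 0), W = (1, 0), Q = (0, 1) — the answer is frame-independent, so this choice is without loss of generality.
1. H is the centroid of triangle QNW ⇒ H = (1/3, 1/3)
2. A is where the line through H parallel to WQ meets line QN ⇒ A = (0, 2/3)
2·[HQW] = -1/3, 2·[AWN] = -2/3
[HQW]:[AWN] = -1/3:-2/3 = 1/2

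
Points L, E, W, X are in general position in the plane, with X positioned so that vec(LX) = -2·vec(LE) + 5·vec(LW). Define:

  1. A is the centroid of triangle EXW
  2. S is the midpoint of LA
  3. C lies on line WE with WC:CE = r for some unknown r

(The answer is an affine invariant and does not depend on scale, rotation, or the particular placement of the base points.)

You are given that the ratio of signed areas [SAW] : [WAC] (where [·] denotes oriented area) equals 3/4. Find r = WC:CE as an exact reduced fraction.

r = 1/2

Choose coordinates L = (0, 0), E = (1, 0), W = (0, 1), X = (-2, 5).
1. A is the centroid of triangle EXW ⇒ A = (-1/3, 2)
2. S is the midpoint of LA ⇒ S = (-1/6, 1)
3. With WC:CE = r, write λ = r/(r+1) so C = W + λ·(E−W); C is affine-linear in λ
Every point depending on C is an affine combination of C and λ-independent points, so each such coordinate is linear in λ; the λ² term in each signed area is a multiple of (E−W)×(E−W) = 0, so 2·[SAW] and 2·[WAC] are each linear in λ. Evaluating at λ=0 and λ=1:
  2·[SAW] = -1/6,   2·[WAC] = -2/3·λ
So [SAW]:[WAC] = (-1/6) / (-2/3·λ). Setting this equal to 3/4:
  -1/6 = 3/4·(-2/3·λ)  ⇒  λ = 1/3
Then r = λ/(1−λ) = (1/3)/(2/3) = 1/2. Check: with r = 1/2, C = (1/3, 2/3) and [SAW]:[WAC] = 3/4 as required.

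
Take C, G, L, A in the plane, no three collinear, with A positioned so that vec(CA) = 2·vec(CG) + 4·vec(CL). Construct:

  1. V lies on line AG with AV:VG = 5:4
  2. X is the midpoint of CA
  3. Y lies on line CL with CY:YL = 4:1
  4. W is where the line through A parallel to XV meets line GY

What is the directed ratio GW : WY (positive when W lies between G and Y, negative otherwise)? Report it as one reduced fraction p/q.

Assign C = (0, 0), G = (1, 0), L = (0, 1), A = (2, 4) — the answer is frame-independent, so this choice is without loss of generality.
1. V lies on line AG with AV:VG = 5:4 ⇒ V = (13/9, 16/9)
2. X is the midpoint of CA ⇒ X = (1, 2)
3. Y lies on line CL with CY:YL = 4:1 ⇒ Y = (0, 4/5)
4. W is where the line through A parallel to XV meets line GY ⇒ W = (-14, 12)
W = G + t·(Y−G) with t = 15, so GW:WY = t:(1−t) = 15:-14

GW:WY = -15/14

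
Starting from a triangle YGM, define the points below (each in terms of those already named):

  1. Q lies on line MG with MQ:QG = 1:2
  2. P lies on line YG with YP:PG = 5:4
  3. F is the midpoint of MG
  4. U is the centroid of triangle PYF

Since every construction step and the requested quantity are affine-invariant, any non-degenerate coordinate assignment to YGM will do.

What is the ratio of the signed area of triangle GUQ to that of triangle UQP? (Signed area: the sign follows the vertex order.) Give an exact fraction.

Assign Y = (0, 0), G = (1, 0), M = (0, 1) — the answer is frame-independent, so this choice is without loss of generality.
1. Q lies on line MG with MQ:QG = 1:2 ⇒ Q = (1/3, 2/3)
2. P lies on line YG with YP:PG = 5:4 ⇒ P = (5/9, 0)
3. F is the midpoint of MG ⇒ F = (1/2, 1/2)
4. U is the centroid of triangle PYF ⇒ U = (19/54, 1/6)
2·[GUQ] = -26/81, 2·[UQP] = -8/81
[GUQ]:[UQP] = -26/81:-8/81 = 13/4

[GUQ]:[UQP] = 13/4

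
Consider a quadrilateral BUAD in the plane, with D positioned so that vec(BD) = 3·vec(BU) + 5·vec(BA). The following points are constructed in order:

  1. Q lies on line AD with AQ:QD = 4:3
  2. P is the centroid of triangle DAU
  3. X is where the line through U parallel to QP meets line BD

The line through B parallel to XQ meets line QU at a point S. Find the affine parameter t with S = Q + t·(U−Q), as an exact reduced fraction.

Assign B = (0, 0), U = (1, 0), A = (0, 1), D = (3, 5) — the answer is frame-independent, so this choice is without loss of generality.
1. Q lies on line AD with AQ:QD = 4:3 ⇒ Q = (12/7, 23/7)
2. P is the centroid of triangle DAU ⇒ P = (4/3, 2)
3. X is where the line through U parallel to QP meets line BD ⇒ X = (81/41, 135/41)
through B parallel to XQ: direction (-75/287, -2/287); meets QU at S = (345/343, 46/1715)
S = Q + t·(U−Q) with t = 243/245

t = 243/245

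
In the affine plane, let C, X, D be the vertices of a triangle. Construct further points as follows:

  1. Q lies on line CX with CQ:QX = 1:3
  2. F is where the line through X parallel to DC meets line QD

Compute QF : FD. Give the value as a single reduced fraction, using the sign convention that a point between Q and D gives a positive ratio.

QF:FD = -3/4

Work in coordinates with C = (0, 0), X = (1, 0), D = (0, 1).
1. Q lies on line CX with CQ:QX = 1:3 ⇒ Q = (1/4, 0)
2. F is where the line through X parallel to DC meets line QD ⇒ F = (1, -3)
F = Q + t·(D−Q) with t = -3, so QF:FD = t:(1−t) = -3:4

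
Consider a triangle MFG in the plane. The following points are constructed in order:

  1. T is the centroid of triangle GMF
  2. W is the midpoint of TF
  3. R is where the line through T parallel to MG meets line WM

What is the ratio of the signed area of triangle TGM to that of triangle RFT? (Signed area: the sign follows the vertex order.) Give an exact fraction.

[TGM]:[RFT] = 2

Choose coordinates M = (0, 0), F = (1, 0), G = (0, 1).
1. T is the centroid of triangle GMF ⇒ T = (1/3, 1/3)
2. W is the midpoint of TF ⇒ W = (2/3, 1/6)
3. R is where the line through T parallel to MG meets line WM ⇒ R = (1/3, 1/12)
2·[TGM] = 1/3, 2·[RFT] = 1/6
[TGM]:[RFT] = 1/3:1/6 = 2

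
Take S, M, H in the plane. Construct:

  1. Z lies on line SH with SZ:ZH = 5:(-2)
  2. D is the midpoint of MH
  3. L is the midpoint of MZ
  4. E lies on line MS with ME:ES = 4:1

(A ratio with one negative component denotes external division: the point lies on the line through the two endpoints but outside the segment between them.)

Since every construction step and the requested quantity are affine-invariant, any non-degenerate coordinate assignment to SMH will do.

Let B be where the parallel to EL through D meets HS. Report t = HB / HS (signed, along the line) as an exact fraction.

Work in coordinates with S = (0, 0), M = (1, 0), H = (0, 1).
1. Z lies on line SH with SZ:ZH = 5:(-2) ⇒ Z = (0, 5/3)
2. D is the midpoint of MH ⇒ D = (1/2, 1/2)
3. L is the midpoint of MZ ⇒ L = (1/2, 5/6)
4. E lies on line MS with ME:ES = 4:1 ⇒ E = (1/5, 0)
through D parallel to EL: direction (3/10, 5/6); meets HS at B = (0, -8/9)
B = H + t·(S−H) with t = 17/9

t = 17/9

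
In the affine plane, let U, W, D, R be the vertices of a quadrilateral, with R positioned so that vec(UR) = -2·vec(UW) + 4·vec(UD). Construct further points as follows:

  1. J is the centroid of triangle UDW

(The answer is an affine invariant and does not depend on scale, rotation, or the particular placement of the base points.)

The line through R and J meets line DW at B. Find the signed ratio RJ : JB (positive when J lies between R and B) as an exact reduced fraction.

RJ:JB = -4

Set U = (0, 0), W = (1, 0), D = (0, 1), R = (-2, 4); any affine frame gives the same invariant.
1. J is the centroid of triangle UDW ⇒ J = (1/3, 1/3)
line RJ meets DW at B = (-1/4, 5/4)
J = R + t·(B−R) with t = 4/3, so RJ:JB = 4/3:-1/3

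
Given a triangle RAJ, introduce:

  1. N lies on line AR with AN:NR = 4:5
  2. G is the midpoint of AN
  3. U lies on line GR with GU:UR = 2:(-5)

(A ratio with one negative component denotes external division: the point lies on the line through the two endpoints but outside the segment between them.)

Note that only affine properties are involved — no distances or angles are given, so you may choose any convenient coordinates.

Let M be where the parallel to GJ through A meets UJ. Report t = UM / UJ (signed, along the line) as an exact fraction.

Work in coordinates with R = (0, 0), A = (1, 0), J = (0, 1).
1. N lies on line AR with AN:NR = 4:5 ⇒ N = (5/9, 0)
2. G is the midpoint of AN ⇒ G = (7/9, 0)
3. U lies on line GR with GU:UR = 2:(-5) ⇒ U = (35/27, 0)
through A parallel to GJ: direction (-7/9, 1); meets UJ at M = (5/9, 4/7)
M = U + t·(J−U) with t = 4/7

t = 4/7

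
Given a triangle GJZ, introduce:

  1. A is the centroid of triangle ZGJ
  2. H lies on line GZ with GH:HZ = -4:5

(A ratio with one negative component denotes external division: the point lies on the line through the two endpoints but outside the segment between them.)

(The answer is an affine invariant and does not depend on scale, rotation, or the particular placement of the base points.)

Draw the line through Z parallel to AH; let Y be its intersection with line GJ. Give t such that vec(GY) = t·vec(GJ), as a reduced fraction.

Choose coordinates G = (0, 0), J = (1, 0), Z = (0, 1).
1. A is the centroid of triangle ZGJ ⇒ A = (1/3, 1/3)
2. H lies on line GZ with GH:HZ = -4:5 ⇒ H = (0, -4)
through Z parallel to AH: direction (-1/3, -13/3); meets GJ at Y = (-1/13, 0)
Y = G + t·(J−G) with t = -1/13

t = -1/13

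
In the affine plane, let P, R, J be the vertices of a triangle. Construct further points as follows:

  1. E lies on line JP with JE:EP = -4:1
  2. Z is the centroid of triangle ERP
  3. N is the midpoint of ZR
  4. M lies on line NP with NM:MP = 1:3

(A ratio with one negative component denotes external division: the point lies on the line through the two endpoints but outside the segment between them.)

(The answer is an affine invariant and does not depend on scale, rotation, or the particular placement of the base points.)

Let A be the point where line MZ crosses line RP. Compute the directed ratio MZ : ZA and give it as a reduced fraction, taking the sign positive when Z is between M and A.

MZ:ZA = -5/8

Choose coordinates P = (0, 0), R = (1, 0), J = (0, 1).
1. E lies on line JP with JE:EP = -4:1 ⇒ E = (0, -1/3)
2. Z is the centroid of triangle ERP ⇒ Z = (1/3, -1/9)
3. N is the midpoint of ZR ⇒ N = (2/3, -1/18)
4. M lies on line NP with NM:MP = 1:3 ⇒ M = (1/2, -1/24)
line MZ meets RP at A = (3/5, 0)
Z = M + t·(A−M) with t = -5/3, so MZ:ZA = -5/3:8/3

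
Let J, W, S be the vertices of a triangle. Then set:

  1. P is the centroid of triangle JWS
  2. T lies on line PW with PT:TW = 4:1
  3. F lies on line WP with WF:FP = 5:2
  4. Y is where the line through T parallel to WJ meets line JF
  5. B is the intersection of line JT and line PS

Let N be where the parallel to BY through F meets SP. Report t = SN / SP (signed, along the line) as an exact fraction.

t = 283/252

Choose coordinates J = (0, 0), W = (1, 0), S = (0, 1).
1. P is the centroid of triangle JWS ⇒ P = (1/3, 1/3)
2. T lies on line PW with PT:TW = 4:1 ⇒ T = (13/15, 1/15)
3. F lies on line WP with WF:FP = 5:2 ⇒ F = (11/21, 5/21)
4. Y is where the line through T parallel to WJ meets line JF ⇒ Y = (11/75, 1/15)
5. B is the intersection of line JT and line PS ⇒ B = (13/27, 1/27)
through F parallel to BY: direction (-226/675, 4/135); meets SP at N = (283/756, 95/378)
N = S + t·(P−S) with t = 283/252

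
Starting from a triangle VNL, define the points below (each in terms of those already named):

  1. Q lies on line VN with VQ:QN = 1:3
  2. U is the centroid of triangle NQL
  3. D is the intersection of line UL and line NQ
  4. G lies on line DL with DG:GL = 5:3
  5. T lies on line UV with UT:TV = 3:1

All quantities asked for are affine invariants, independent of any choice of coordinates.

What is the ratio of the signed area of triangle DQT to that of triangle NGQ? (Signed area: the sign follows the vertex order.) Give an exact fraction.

[DQT]:[NGQ] = -1/15

Work in coordinates with V = (0, 0), N = (1, 0), L = (0, 1).
1. Q lies on line VN with VQ:QN = 1:3 ⇒ Q = (1/4, 0)
2. U is the centroid of triangle NQL ⇒ U = (5/12, 1/3)
3. D is the intersection of line UL and line NQ ⇒ D = (5/8, 0)
4. G lies on line DL with DG:GL = 5:3 ⇒ G = (15/64, 5/8)
5. T lies on line UV with UT:TV = 3:1 ⇒ T = (5/48, 1/12)
2·[DQT] = -1/32, 2·[NGQ] = 15/32
[DQT]:[NGQ] = -1/32:15/32 = -1/15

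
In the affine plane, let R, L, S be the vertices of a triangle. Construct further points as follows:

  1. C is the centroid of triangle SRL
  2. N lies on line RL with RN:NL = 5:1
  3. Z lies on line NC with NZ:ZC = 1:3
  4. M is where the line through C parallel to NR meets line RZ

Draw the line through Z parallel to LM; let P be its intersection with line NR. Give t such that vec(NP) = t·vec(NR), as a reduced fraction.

Assign R = (0, 0), L = (1, 0), S = (0, 1) — the answer is frame-independent, so this choice is without loss of generality.
1. C is the centroid of triangle SRL ⇒ C = (1/3, 1/3)
2. N lies on line RL with RN:NL = 5:1 ⇒ N = (5/6, 0)
3. Z lies on line NC with NZ:ZC = 1:3 ⇒ Z = (17/24, 1/12)
4. M is where the line through C parallel to NR meets line RZ ⇒ M = (17/6, 1/3)
through Z parallel to LM: direction (11/6, 1/3); meets NR at P = (1/4, 0)
P = N + t·(R−N) with t = 7/10

t = 7/10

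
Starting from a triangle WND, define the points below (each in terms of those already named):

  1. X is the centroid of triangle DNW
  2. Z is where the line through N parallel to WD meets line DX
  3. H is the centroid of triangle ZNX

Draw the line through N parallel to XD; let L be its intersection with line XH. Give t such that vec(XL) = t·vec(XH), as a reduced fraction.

Work in coordinates with W = (0, 0), N = (1, 0), D = (0, 1).
1. X is the centroid of triangle DNW ⇒ X = (1/3, 1/3)
2. Z is where the line through N parallel to WD meets line DX ⇒ Z = (1, -1)
3. H is the centroid of triangle ZNX ⇒ H = (7/9, -2/9)
through N parallel to XD: direction (-1/3, 2/3); meets XH at L = (5/3, -4/3)
L = X + t·(H−X) with t = 3

t = 3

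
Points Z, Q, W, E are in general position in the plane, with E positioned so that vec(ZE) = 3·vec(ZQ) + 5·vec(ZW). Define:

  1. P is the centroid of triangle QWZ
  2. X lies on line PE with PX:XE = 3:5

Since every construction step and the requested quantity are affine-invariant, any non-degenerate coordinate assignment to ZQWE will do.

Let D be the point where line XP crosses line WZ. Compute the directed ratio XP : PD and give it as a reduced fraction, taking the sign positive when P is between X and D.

XP:PD = 3

Assign Z = (0, 0), Q = (1, 0), W = (0, 1), E = (3, 5) — the answer is frame-independent, so this choice is without loss of generality.
1. P is the centroid of triangle QWZ ⇒ P = (1/3, 1/3)
2. X lies on line PE with PX:XE = 3:5 ⇒ X = (4/3, 25/12)
line XP meets WZ at D = (0, -1/4)
P = X + t·(D−X) with t = 3/4, so XP:PD = 3/4:1/4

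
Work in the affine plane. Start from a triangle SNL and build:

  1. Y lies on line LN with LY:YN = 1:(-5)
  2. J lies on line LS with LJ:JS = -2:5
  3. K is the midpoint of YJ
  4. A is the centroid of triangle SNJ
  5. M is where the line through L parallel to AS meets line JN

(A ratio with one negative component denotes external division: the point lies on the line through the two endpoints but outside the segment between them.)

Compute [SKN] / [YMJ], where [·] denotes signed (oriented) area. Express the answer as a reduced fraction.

Work in coordinates with S = (0, 0), N = (1, 0), L = (0, 1).
1. Y lies on line LN with LY:YN = 1:(-5) ⇒ Y = (-1/4, 5/4)
2. J lies on line LS with LJ:JS = -2:5 ⇒ J = (0, 5/3)
3. K is the midpoint of YJ ⇒ K = (-1/8, 35/24)
4. A is the centroid of triangle SNJ ⇒ A = (1/3, 5/9)
5. M is where the line through L parallel to AS meets line JN ⇒ M = (1/5, 4/3)
2·[SKN] = -35/24, 2·[YMJ] = 1/6
[SKN]:[YMJ] = -35/24:1/6 = -35/4

[SKN]:[YMJ] = -35/4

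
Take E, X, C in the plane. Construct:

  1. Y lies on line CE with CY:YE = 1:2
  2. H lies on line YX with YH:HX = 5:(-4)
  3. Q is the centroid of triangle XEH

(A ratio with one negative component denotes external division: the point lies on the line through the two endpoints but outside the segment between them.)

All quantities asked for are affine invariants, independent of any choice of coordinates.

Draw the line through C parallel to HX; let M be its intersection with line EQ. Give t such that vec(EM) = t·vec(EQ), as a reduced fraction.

Assign E = (0, 0), X = (1, 0), C = (0, 1) — the answer is frame-independent, so this choice is without loss of generality.
1. Y lies on line CE with CY:YE = 1:2 ⇒ Y = (0, 2/3)
2. H lies on line YX with YH:HX = 5:(-4) ⇒ H = (5, -8/3)
3. Q is the centroid of triangle XEH ⇒ Q = (2, -8/9)
through C parallel to HX: direction (-4, 8/3); meets EQ at M = (9/2, -2)
M = E + t·(Q−E) with t = 9/4

t = 9/4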